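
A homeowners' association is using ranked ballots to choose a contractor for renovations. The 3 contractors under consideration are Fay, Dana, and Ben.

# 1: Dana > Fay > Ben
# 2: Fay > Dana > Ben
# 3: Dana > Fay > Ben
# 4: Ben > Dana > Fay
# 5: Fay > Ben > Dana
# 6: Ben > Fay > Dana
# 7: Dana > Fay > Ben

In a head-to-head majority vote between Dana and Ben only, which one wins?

Ballots ranking Dana above Ben: 4.
Ballots ranking Ben above Dana: 3.
Dana wins the head-to-head, 4–3.

Dana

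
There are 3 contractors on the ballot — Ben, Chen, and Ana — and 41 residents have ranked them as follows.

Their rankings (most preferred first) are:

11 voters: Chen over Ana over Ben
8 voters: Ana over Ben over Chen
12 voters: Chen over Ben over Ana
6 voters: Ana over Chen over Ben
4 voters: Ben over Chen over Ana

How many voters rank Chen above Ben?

Ballots ranking Chen above Ben: 11+12+6 = 29.
Ballots ranking Ben above Chen: 8+4 = 12.
So 29 of 41 voters prefer Chen to Ben.

29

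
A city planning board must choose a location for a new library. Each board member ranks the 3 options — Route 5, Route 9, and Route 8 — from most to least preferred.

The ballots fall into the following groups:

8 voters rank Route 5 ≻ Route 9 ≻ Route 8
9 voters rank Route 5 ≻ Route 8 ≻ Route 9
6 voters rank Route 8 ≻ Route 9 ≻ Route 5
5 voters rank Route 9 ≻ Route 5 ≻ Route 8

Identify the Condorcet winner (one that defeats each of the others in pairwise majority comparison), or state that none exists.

Head-to-head results (28 voters total):
Route 5 vs Route 9: Route 5 wins 17–11.
Route 5 vs Route 8: Route 5 wins 22–6.
Route 9 vs Route 8: Route 8 wins 15–13.
Route 5 beats each rival — Route 9 (17–11), Route 8 (22–6) — so Route 5 is the Condorcet winner.

Route 5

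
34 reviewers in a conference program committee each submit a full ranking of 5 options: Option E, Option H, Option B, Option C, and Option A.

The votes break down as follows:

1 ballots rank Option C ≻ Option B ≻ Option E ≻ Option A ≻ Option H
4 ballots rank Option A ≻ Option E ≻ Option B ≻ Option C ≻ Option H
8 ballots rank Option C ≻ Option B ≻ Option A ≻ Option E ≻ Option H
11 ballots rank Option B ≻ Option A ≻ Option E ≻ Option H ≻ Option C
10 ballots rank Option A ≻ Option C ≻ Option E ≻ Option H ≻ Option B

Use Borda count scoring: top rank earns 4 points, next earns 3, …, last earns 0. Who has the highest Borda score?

Option A

Borda scores:
  Option E: 2 + 4·3 + 8·1 + 11·2 + 10·2 = 64
  Option H: 0 + 4·0 + 8·0 + 11·1 + 10·1 = 21
  Option B: 3 + 4·2 + 8·3 + 11·4 + 10·0 = 79
  Option C: 4 + 4·1 + 8·4 + 11·0 + 10·3 = 70
  Option A: 1 + 4·4 + 8·2 + 11·3 + 10·4 = 106
Option A has the highest total.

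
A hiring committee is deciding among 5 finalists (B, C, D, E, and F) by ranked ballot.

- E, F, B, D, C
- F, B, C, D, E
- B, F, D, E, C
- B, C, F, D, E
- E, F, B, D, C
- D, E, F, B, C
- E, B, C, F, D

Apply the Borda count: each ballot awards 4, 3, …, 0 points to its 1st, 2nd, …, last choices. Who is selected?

Borda scores:
  B: 2 + 3 + 4 + 4 + 2 + 1 + 3 = 19
  C: 0 + 2 + 0 + 3 + 0 + 0 + 2 = 7
  D: 1 + 1 + 2 + 1 + 1 + 4 + 0 = 10
  E: 4 + 0 + 1 + 0 + 4 + 3 + 4 = 16
  F: 3 + 4 + 3 + 2 + 3 + 2 + 1 = 18
B has the highest total.

B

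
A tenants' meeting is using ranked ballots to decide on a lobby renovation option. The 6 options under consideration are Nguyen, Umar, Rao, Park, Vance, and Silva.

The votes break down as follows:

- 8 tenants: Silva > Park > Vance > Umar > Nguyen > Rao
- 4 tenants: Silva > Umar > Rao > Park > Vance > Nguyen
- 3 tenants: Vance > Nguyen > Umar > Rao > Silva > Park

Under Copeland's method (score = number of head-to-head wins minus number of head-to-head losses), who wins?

Pairwise results:
  Nguyen vs Umar: Umar wins 12–3.
  Nguyen vs Rao: Nguyen wins 11–4.
  Nguyen vs Park: Park wins 12–3.
  Nguyen vs Vance: Vance wins 15–0.
  Nguyen vs Silva: Silva wins 12–3.
  Umar vs Rao: Umar wins 15–0.
  Umar vs Park: Park wins 8–7.
  Umar vs Vance: Vance wins 11–4.
  Umar vs Silva: Silva wins 12–3.
  Rao vs Park: Park wins 8–7.
  Rao vs Vance: Vance wins 11–4.
  Rao vs Silva: Silva wins 12–3.
  Park vs Vance: Park wins 12–3.
  Park vs Silva: Silva wins 15–0.
  Vance vs Silva: Silva wins 12–3.
Copeland scores (wins − losses):
  Nguyen: 1 − 4 = -3
  Umar: 2 − 3 = -1
  Rao: 0 − 5 = -5
  Park: 4 − 1 = 3
  Vance: 3 − 2 = 1
  Silva: 5 − 0 = 5
Silva has the best Copeland score.

Silva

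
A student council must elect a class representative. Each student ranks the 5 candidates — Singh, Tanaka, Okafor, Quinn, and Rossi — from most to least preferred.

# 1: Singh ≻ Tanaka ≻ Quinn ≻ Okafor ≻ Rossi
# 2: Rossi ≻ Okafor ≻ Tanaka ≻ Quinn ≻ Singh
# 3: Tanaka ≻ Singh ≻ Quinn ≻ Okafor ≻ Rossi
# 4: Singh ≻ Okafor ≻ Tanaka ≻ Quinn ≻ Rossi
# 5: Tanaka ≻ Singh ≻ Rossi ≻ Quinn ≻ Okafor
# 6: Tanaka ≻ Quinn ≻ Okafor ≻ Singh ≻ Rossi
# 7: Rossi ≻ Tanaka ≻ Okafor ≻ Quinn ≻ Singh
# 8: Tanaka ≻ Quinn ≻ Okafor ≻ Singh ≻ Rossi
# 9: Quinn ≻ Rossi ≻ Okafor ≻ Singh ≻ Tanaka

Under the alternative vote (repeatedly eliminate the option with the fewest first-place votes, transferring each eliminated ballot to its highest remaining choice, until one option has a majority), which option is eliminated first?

Okafor

Round 1: Tanaka 4, Singh 2, Rossi 2, Quinn 1, Okafor 0. Okafor has the fewest and is eliminated.
Round 2: Tanaka 4, Singh 2, Rossi 2, Quinn 1. Quinn has the fewest and is eliminated.
Round 3: Tanaka 4, Rossi 3, Singh 2. Singh has the fewest and is eliminated.
Round 4: Tanaka 6, Rossi 3. Tanaka has a majority.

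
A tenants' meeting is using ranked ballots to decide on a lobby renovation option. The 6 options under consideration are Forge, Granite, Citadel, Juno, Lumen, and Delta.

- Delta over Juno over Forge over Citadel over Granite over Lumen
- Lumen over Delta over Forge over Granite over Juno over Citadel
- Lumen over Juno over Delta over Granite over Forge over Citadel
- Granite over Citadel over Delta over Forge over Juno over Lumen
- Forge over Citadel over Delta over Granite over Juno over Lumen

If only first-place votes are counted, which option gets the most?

First-place vote totals:
  Forge: 1
  Granite: 1
  Citadel: 0
  Juno: 0
  Lumen: 2
  Delta: 1
Lumen has the most first-place votes.

Lumen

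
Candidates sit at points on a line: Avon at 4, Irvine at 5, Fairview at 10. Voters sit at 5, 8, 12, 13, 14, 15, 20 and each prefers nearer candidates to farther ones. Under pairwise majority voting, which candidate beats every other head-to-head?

Fairview

With single-peaked preferences on a line, the Condorcet winner is the candidate closest to the median voter.
The median voter (position 13) is closest to Fairview at 10.
Check: Fairview vs Avon — voters closer to Fairview: 6 of 7.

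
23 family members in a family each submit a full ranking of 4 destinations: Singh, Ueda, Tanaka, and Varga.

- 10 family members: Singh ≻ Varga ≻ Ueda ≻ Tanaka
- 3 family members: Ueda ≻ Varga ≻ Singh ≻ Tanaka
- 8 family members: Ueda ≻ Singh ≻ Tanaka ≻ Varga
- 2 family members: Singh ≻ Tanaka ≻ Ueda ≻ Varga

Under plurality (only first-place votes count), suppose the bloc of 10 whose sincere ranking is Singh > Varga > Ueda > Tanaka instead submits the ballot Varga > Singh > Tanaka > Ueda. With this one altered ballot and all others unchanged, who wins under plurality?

First-place totals with the altered ballot: Singh 2, Ueda 11, Tanaka 0, Varga 10.
The switch changes the winner from Singh to Ueda.

Ueda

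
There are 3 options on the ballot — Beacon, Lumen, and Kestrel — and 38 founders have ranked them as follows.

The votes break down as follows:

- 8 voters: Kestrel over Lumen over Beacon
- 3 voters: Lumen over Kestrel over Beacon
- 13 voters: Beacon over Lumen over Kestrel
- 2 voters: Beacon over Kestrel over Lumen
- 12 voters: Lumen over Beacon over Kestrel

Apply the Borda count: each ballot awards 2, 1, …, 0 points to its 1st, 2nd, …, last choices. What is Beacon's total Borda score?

Borda scores:
  Beacon: 8·0 + 3·0 + 13·2 + 2·2 + 12·1 = 42
  Lumen: 8·1 + 3·2 + 13·1 + 2·0 + 12·2 = 51
  Kestrel: 8·2 + 3·1 + 13·0 + 2·1 + 12·0 = 21

42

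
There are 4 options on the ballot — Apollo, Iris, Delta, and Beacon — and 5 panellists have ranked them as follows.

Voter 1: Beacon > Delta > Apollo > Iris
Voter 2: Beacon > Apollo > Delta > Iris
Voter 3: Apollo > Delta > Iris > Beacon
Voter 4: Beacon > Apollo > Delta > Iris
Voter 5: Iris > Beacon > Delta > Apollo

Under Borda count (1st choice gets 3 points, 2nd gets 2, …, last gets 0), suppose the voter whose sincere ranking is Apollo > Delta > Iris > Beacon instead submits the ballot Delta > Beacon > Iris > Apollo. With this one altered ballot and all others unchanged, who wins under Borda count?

Borda totals with the altered ballot: Apollo 5, Iris 4, Delta 8, Beacon 13.
The winner is unchanged: still Beacon.

Beacon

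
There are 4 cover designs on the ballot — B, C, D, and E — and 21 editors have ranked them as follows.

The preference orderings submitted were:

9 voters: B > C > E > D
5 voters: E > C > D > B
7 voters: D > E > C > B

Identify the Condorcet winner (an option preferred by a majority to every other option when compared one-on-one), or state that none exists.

E

Head-to-head results (21 voters total):
B vs C: C wins 12–9.
B vs D: D wins 12–9.
B vs E: E wins 12–9.
C vs D: C wins 14–7.
C vs E: E wins 12–9.
D vs E: E wins 14–7.
E beats each rival — B (12–9), C (12–9), D (14–7) — so E is the Condorcet winner.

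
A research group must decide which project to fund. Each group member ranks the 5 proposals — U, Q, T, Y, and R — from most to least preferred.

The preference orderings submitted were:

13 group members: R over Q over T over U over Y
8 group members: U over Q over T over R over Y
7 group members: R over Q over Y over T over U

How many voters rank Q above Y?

Ballots ranking Q above Y: 13+8+7 = 28.
Ballots ranking Y above Q: 0.
So 28 of 28 voters prefer Q to Y.

28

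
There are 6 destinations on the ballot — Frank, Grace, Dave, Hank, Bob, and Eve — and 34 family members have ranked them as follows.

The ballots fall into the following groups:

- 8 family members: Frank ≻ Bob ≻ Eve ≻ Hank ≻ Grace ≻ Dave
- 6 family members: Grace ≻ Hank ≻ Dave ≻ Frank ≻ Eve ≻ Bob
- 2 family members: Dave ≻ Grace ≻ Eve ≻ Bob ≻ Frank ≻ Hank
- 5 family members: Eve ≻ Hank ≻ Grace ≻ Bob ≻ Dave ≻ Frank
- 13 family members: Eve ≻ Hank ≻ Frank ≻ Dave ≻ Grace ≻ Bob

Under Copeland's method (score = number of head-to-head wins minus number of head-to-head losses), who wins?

Pairwise results:
  Frank vs Grace: Frank wins 21–13.
  Frank vs Dave: Frank wins 21–13.
  Frank vs Hank: Hank wins 24–10.
  Frank vs Bob: Frank wins 27–7.
  Frank vs Eve: Eve wins 20–14.
  Grace vs Dave: Grace wins 19–15.
  Grace vs Hank: Hank wins 26–8.
  Grace vs Bob: Grace wins 26–8.
  Grace vs Eve: Eve wins 26–8.
  Dave vs Hank: Hank wins 32–2.
  Dave vs Bob: Dave wins 21–13.
  Dave vs Eve: Eve wins 26–8.
  Hank vs Bob: Hank wins 24–10.
  Hank vs Eve: Eve wins 28–6.
  Bob vs Eve: Eve wins 26–8.
Copeland scores (wins − losses):
  Frank: 3 − 2 = 1
  Grace: 2 − 3 = -1
  Dave: 1 − 4 = -3
  Hank: 4 − 1 = 3
  Bob: 0 − 5 = -5
  Eve: 5 − 0 = 5
Eve has the best Copeland score.

Eve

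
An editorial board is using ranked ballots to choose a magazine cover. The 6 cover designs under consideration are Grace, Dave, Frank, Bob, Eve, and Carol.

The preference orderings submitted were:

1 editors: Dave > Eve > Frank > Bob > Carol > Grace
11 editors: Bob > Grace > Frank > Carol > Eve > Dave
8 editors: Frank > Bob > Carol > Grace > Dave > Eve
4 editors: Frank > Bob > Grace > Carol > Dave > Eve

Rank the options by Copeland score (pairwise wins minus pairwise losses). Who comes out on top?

Pairwise results:
  Grace vs Dave: Grace wins 23–1.
  Grace vs Frank: Frank wins 13–11.
  Grace vs Bob: Bob wins 24–0.
  Grace vs Eve: Grace wins 23–1.
  Grace vs Carol: Grace wins 15–9.
  Dave vs Frank: Frank wins 23–1.
  Dave vs Bob: Bob wins 23–1.
  Dave vs Eve: Dave wins 13–11.
  Dave vs Carol: Carol wins 23–1.
  Frank vs Bob: Frank wins 13–11.
  Frank vs Eve: Frank wins 23–1.
  Frank vs Carol: Frank wins 24–0.
  Bob vs Eve: Bob wins 23–1.
  Bob vs Carol: Bob wins 24–0.
  Eve vs Carol: Carol wins 23–1.
Copeland scores (wins − losses):
  Grace: 3 − 2 = 1
  Dave: 1 − 4 = -3
  Frank: 5 − 0 = 5
  Bob: 4 − 1 = 3
  Eve: 0 − 5 = -5
  Carol: 2 − 3 = -1
Frank has the best Copeland score.

Frank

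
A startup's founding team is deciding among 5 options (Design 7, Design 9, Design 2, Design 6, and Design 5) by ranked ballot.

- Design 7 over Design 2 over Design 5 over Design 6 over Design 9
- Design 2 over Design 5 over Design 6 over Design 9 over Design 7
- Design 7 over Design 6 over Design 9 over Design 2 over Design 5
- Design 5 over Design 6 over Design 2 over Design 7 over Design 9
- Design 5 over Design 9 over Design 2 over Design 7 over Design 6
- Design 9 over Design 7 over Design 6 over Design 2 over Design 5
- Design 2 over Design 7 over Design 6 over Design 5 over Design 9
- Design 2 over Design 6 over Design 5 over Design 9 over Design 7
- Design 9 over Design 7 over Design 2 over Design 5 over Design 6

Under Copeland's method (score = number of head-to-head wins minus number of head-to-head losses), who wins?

Pairwise results:
  Design 7 vs Design 9: Design 9 wins 5–4.
  Design 7 vs Design 2: Design 2 wins 5–4.
  Design 7 vs Design 6: Design 7 wins 6–3.
  Design 7 vs Design 5: Design 7 wins 5–4.
  Design 9 vs Design 2: Design 2 wins 5–4.
  Design 9 vs Design 6: Design 6 wins 6–3.
  Design 9 vs Design 5: Design 5 wins 6–3.
  Design 2 vs Design 6: Design 2 wins 6–3.
  Design 2 vs Design 5: Design 2 wins 7–2.
  Design 6 vs Design 5: Design 5 wins 5–4.
Copeland scores (wins − losses):
  Design 7: 2 − 2 = 0
  Design 9: 1 − 3 = -2
  Design 2: 4 − 0 = 4
  Design 6: 1 − 3 = -2
  Design 5: 2 − 2 = 0
Design 2 has the best Copeland score.

Design 2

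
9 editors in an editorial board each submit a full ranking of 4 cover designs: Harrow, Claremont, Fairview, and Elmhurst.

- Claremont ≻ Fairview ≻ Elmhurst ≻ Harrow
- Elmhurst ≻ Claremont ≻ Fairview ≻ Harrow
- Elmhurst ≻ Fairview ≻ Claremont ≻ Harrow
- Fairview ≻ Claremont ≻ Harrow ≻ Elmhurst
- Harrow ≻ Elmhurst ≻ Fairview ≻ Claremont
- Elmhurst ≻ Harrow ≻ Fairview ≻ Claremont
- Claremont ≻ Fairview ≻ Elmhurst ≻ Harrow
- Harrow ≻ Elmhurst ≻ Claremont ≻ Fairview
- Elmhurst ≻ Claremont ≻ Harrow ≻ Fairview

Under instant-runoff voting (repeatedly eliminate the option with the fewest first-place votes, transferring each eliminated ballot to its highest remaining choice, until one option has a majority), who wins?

Round 1: Elmhurst 4, Harrow 2, Claremont 2, Fairview 1. Fairview has the fewest and is eliminated.
Round 2: Elmhurst 4, Claremont 3, Harrow 2. Harrow has the fewest and is eliminated.
Round 3: Elmhurst 6, Claremont 3. Elmhurst has a majority.

Elmhurst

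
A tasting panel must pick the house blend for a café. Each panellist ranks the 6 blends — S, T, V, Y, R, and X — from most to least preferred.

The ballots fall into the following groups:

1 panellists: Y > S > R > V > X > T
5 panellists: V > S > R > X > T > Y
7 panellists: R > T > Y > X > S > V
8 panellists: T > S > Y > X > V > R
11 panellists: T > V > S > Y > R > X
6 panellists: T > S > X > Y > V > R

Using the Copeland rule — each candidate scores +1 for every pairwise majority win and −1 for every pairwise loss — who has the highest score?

T

Pairwise results:
  S vs T: T wins 32–6.
  S vs V: S wins 22–16.
  S vs Y: S wins 30–8.
  S vs R: S wins 31–7.
  S vs X: S wins 31–7.
  T vs V: T wins 32–6.
  T vs Y: T wins 37–1.
  T vs R: T wins 25–13.
  T vs X: T wins 32–6.
  V vs Y: Y wins 22–16.
  V vs R: V wins 30–8.
  V vs X: X wins 21–17.
  Y vs R: Y wins 26–12.
  Y vs X: Y wins 27–11.
  R vs X: R wins 24–14.
Copeland scores (wins − losses):
  S: 4 − 1 = 3
  T: 5 − 0 = 5
  V: 1 − 4 = -3
  Y: 3 − 2 = 1
  R: 1 − 4 = -3
  X: 1 − 4 = -3
T has the best Copeland score.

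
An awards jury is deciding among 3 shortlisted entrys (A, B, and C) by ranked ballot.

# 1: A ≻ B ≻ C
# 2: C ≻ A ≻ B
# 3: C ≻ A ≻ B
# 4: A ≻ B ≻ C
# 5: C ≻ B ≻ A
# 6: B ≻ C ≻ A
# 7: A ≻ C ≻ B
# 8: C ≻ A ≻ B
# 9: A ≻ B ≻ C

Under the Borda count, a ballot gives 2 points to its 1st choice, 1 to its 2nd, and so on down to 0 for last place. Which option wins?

Borda scores:
  A: 2 + 1 + 1 + 2 + 0 + 0 + 2 + 1 + 2 = 11
  B: 1 + 0 + 0 + 1 + 1 + 2 + 0 + 0 + 1 = 6
  C: 0 + 2 + 2 + 0 + 2 + 1 + 1 + 2 + 0 = 10
A has the highest total.

A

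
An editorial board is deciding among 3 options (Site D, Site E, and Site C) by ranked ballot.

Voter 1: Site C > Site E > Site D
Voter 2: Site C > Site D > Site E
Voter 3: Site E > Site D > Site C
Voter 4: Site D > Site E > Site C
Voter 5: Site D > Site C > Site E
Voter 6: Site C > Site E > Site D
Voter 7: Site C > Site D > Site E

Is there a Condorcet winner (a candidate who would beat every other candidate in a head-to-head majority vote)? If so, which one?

Head-to-head results (7 voters total):
Site D vs Site E: Site D wins 4–3.
Site D vs Site C: Site C wins 4–3.
Site E vs Site C: Site C wins 5–2.
Site C beats each rival — Site D (4–3), Site E (5–2) — so Site C is the Condorcet winner.

Site C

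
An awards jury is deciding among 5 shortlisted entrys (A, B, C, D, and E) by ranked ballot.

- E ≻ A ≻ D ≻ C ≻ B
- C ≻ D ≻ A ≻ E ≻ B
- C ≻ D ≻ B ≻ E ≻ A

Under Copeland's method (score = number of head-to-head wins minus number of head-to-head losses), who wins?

Pairwise results:
  A vs B: A wins 2–1.
  A vs C: C wins 2–1.
  A vs D: D wins 2–1.
  A vs E: E wins 2–1.
  B vs C: C wins 3–0.
  B vs D: D wins 3–0.
  B vs E: E wins 2–1.
  C vs D: C wins 2–1.
  C vs E: C wins 2–1.
  D vs E: D wins 2–1.
Copeland scores (wins − losses):
  A: 1 − 3 = -2
  B: 0 − 4 = -4
  C: 4 − 0 = 4
  D: 3 − 1 = 2
  E: 2 − 2 = 0
C has the best Copeland score.

C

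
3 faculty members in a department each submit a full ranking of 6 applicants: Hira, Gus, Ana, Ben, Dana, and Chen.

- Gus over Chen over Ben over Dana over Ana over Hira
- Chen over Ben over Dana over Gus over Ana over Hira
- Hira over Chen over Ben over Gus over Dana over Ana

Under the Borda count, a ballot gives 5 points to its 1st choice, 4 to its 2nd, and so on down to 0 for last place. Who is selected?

Borda scores:
  Hira: 0 + 0 + 5 = 5
  Gus: 5 + 2 + 2 = 9
  Ana: 1 + 1 + 0 = 2
  Ben: 3 + 4 + 3 = 10
  Dana: 2 + 3 + 1 = 6
  Chen: 4 + 5 + 4 = 13
Chen has the highest total.

Chen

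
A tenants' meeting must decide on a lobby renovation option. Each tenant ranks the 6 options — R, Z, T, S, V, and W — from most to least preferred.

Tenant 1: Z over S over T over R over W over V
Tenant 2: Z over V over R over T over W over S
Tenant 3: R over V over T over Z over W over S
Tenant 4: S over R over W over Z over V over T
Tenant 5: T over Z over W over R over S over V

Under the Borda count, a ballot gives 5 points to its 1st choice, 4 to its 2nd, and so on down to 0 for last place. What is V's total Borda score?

Borda scores:
  R: 2 + 3 + 5 + 4 + 2 = 16
  Z: 5 + 5 + 2 + 2 + 4 = 18
  T: 3 + 2 + 3 + 0 + 5 = 13
  S: 4 + 0 + 0 + 5 + 1 = 10
  V: 0 + 4 + 4 + 1 + 0 = 9
  W: 1 + 1 + 1 + 3 + 3 = 9

9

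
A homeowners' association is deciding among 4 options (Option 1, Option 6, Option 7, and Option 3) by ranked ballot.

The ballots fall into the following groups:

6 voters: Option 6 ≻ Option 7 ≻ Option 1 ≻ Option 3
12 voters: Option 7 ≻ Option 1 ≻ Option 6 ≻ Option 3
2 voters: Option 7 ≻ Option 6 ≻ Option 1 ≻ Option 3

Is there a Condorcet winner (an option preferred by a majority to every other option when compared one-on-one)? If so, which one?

Head-to-head results (20 voters total):
Option 1 vs Option 6: Option 1 wins 12–8.
Option 1 vs Option 7: Option 7 wins 20–0.
Option 1 vs Option 3: Option 1 wins 20–0.
Option 6 vs Option 7: Option 7 wins 14–6.
Option 6 vs Option 3: Option 6 wins 20–0.
Option 7 vs Option 3: Option 7 wins 20–0.
Option 7 beats each rival — Option 1 (20–0), Option 6 (14–6), Option 3 (20–0) — so Option 7 is the Condorcet winner.

Option 7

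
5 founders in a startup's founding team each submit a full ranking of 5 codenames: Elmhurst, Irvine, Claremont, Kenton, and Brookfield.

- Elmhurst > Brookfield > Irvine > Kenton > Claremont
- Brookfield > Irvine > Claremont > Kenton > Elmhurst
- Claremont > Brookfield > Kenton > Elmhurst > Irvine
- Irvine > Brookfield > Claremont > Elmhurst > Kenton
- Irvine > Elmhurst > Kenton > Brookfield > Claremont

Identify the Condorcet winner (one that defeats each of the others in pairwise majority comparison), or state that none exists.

Brookfield

Head-to-head results (5 voters total):
Elmhurst vs Irvine: Irvine wins 3–2.
Elmhurst vs Claremont: Claremont wins 3–2.
Elmhurst vs Kenton: Elmhurst wins 3–2.
Elmhurst vs Brookfield: Brookfield wins 3–2.
Irvine vs Claremont: Irvine wins 4–1.
Irvine vs Kenton: Irvine wins 4–1.
Irvine vs Brookfield: Brookfield wins 3–2.
Claremont vs Kenton: Claremont wins 3–2.
Claremont vs Brookfield: Brookfield wins 4–1.
Kenton vs Brookfield: Brookfield wins 4–1.
Brookfield beats each rival — Elmhurst (3–2), Irvine (3–2), Claremont (4–1), Kenton (4–1) — so Brookfield is the Condorcet winner.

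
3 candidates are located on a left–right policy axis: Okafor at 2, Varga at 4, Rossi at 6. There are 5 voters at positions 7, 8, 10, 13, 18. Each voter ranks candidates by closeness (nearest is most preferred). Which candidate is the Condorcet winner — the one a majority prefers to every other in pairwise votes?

Rossi

With single-peaked preferences on a line, the Condorcet winner is the candidate closest to the median voter.
The median voter (position 10) is closest to Rossi at 6.
Check: Rossi vs Okafor — voters closer to Rossi: 5 of 5.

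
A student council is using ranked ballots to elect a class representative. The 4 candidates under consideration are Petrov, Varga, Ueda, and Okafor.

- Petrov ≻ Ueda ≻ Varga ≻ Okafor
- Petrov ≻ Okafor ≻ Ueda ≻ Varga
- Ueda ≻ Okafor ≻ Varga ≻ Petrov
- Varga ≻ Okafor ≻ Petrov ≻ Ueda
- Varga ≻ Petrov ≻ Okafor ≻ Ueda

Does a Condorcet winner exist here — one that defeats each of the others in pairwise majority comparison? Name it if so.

There is no Condorcet winner

Head-to-head results (5 voters total):
Petrov vs Varga: Varga wins 3–2.
Petrov vs Ueda: Petrov wins 4–1.
Petrov vs Okafor: Petrov wins 3–2.
Varga vs Ueda: Ueda wins 3–2.
Varga vs Okafor: Varga wins 3–2.
Ueda vs Okafor: Okafor wins 3–2.
No candidate beats all others: Petrov beats Ueda beats Varga beats Petrov, a majority cycle.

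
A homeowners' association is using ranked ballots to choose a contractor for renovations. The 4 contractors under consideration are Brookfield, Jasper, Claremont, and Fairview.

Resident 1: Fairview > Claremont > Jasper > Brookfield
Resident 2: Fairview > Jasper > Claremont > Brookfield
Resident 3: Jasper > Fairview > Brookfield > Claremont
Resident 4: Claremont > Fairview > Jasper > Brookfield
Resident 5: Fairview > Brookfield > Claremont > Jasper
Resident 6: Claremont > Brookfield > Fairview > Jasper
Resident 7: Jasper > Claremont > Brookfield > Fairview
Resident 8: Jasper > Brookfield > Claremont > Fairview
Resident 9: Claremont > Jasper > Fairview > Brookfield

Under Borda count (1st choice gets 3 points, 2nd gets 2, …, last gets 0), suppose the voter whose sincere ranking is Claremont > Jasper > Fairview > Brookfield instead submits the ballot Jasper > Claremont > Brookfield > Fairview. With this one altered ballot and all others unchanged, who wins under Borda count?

Borda totals with the altered ballot: Brookfield 9, Jasper 16, Claremont 15, Fairview 14.
The switch changes the winner from Claremont to Jasper.

Jasper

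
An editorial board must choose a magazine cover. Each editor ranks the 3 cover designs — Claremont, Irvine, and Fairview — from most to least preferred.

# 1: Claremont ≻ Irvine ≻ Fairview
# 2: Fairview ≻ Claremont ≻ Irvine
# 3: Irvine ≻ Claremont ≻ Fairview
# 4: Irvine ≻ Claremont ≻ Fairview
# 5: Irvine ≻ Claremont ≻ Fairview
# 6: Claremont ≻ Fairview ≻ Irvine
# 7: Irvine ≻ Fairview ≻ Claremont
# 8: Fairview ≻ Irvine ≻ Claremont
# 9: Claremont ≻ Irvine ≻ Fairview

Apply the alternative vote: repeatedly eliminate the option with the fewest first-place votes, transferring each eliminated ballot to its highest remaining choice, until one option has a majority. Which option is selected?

Irvine

Round 1: Irvine 4, Claremont 3, Fairview 2. Fairview has the fewest and is eliminated.
Round 2: Irvine 5, Claremont 4. Irvine has a majority.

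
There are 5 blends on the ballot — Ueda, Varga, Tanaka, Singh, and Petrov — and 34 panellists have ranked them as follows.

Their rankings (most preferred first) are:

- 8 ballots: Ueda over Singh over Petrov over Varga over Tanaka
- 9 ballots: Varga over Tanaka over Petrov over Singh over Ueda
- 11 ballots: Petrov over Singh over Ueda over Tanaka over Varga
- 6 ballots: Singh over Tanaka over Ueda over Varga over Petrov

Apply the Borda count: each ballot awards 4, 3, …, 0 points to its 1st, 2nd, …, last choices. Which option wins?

Singh

Borda scores:
  Ueda: 8·4 + 9·0 + 11·2 + 6·2 = 66
  Varga: 8·1 + 9·4 + 11·0 + 6·1 = 50
  Tanaka: 8·0 + 9·3 + 11·1 + 6·3 = 56
  Singh: 8·3 + 9·1 + 11·3 + 6·4 = 90
  Petrov: 8·2 + 9·2 + 11·4 + 6·0 = 78
Singh has the highest total.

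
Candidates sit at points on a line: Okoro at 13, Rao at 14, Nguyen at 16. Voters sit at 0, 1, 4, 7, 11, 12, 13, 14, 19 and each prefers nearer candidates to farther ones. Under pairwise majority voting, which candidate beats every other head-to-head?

Okoro

With single-peaked preferences on a line, the Condorcet winner is the candidate closest to the median voter.
The median voter (position 11) is closest to Okoro at 13.
Check: Okoro vs Nguyen — voters closer to Okoro: 8 of 9.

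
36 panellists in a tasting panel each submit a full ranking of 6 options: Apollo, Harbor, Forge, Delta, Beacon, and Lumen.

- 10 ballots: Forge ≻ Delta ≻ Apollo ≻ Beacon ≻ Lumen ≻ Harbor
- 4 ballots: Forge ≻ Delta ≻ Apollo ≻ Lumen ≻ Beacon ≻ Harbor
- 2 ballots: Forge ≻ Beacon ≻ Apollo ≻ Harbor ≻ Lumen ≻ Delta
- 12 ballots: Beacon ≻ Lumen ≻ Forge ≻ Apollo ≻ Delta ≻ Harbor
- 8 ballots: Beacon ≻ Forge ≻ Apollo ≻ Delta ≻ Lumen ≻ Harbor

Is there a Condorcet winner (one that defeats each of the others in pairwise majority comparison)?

Yes

Head-to-head results (36 voters total):
Apollo vs Harbor: Apollo wins 36–0.
Apollo vs Forge: Forge wins 36–0.
Apollo vs Delta: Apollo wins 22–14.
Apollo vs Beacon: Beacon wins 22–14.
Apollo vs Lumen: Apollo wins 24–12.
Harbor vs Forge: Forge wins 36–0.
Harbor vs Delta: Delta wins 34–2.
Harbor vs Beacon: Beacon wins 36–0.
Harbor vs Lumen: Lumen wins 34–2.
Forge vs Delta: Forge wins 36–0.
Forge vs Beacon: Beacon wins 20–16.
Forge vs Lumen: Forge wins 24–12.
Delta vs Beacon: Beacon wins 22–14.
Delta vs Lumen: Delta wins 22–14.
Beacon vs Lumen: Beacon wins 32–4.
Beacon beats each rival — Apollo (22–14), Harbor (36–0), Forge (20–16), Delta (22–14), Lumen (32–4) — so Beacon is the Condorcet winner.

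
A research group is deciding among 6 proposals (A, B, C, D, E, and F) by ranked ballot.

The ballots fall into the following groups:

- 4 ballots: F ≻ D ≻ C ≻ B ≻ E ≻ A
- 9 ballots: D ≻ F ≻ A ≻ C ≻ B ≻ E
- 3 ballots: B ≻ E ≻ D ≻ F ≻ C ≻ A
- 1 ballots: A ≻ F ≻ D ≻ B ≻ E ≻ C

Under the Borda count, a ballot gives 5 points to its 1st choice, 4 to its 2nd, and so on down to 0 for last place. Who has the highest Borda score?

D

Borda scores:
  A: 4·0 + 9·3 + 3·0 + 5 = 32
  B: 4·2 + 9·1 + 3·5 + 2 = 34
  C: 4·3 + 9·2 + 3·1 + 0 = 33
  D: 4·4 + 9·5 + 3·3 + 3 = 73
  E: 4·1 + 9·0 + 3·4 + 1 = 17
  F: 4·5 + 9·4 + 3·2 + 4 = 66
D has the highest total.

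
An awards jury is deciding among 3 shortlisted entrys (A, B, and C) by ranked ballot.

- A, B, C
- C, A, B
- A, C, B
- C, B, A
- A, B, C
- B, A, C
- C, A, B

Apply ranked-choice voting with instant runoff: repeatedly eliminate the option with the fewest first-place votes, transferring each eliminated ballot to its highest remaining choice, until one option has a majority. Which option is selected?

Round 1: A 3, C 3, B 1. B has the fewest and is eliminated.
Round 2: A 4, C 3. A has a majority.

A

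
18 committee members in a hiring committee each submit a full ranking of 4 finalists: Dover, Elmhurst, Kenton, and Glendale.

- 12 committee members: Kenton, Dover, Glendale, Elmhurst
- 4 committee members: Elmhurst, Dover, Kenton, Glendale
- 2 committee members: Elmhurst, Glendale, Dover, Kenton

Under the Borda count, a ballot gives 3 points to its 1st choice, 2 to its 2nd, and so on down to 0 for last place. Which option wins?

Kenton

Borda scores:
  Dover: 12·2 + 4·2 + 2·1 = 34
  Elmhurst: 12·0 + 4·3 + 2·3 = 18
  Kenton: 12·3 + 4·1 + 2·0 = 40
  Glendale: 12·1 + 4·0 + 2·2 = 16
Kenton has the highest total.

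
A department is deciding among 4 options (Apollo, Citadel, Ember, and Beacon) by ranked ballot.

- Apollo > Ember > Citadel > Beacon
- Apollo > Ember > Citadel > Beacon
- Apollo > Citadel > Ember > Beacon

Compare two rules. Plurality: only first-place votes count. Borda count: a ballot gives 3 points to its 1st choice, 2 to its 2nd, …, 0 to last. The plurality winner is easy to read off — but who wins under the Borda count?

Plurality first-place counts: Apollo 3, Citadel 0, Ember 0, Beacon 0 → Apollo.
Borda totals: Apollo 9, Citadel 4, Ember 5, Beacon 0 → Apollo.

Apollo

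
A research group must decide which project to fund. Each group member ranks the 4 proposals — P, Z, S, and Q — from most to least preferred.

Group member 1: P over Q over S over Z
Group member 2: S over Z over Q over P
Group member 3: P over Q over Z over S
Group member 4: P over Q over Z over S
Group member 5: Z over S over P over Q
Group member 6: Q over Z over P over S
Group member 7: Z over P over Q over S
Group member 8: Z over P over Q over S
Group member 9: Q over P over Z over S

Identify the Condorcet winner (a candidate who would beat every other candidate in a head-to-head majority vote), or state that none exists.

Head-to-head results (9 voters total):
P vs Z: Z wins 5–4.
P vs S: P wins 7–2.
P vs Q: P wins 6–3.
Z vs S: Z wins 7–2.
Z vs Q: Q wins 5–4.
S vs Q: Q wins 7–2.
No candidate beats all others: P beats Q beats Z beats P, a majority cycle.

No Condorcet winner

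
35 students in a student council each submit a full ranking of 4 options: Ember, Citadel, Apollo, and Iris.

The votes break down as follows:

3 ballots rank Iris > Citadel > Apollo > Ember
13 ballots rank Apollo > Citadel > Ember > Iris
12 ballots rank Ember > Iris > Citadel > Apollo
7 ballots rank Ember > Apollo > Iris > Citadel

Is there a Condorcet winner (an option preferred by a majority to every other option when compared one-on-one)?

Head-to-head results (35 voters total):
Ember vs Citadel: Ember wins 19–16.
Ember vs Apollo: Ember wins 19–16.
Ember vs Iris: Ember wins 32–3.
Citadel vs Apollo: Apollo wins 20–15.
Citadel vs Iris: Iris wins 22–13.
Apollo vs Iris: Apollo wins 20–15.
Ember beats each rival — Citadel (19–16), Apollo (19–16), Iris (32–3) — so Ember is the Condorcet winner.

Yes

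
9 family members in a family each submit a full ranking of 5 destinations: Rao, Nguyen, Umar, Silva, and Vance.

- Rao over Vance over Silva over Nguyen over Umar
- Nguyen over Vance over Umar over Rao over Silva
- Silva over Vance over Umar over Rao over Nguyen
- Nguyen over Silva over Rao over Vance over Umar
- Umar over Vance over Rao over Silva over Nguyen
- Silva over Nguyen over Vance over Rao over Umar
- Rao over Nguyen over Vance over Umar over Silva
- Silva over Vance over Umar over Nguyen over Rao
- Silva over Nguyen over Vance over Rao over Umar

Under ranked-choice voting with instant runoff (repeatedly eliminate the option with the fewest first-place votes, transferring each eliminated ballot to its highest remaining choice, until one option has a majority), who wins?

Silva

Round 1: Silva 4, Rao 2, Nguyen 2, Umar 1, Vance 0. Vance has the fewest and is eliminated.
Round 2: Silva 4, Rao 2, Nguyen 2, Umar 1. Umar has the fewest and is eliminated.
Round 3: Silva 4, Rao 3, Nguyen 2. Nguyen has the fewest and is eliminated.
Round 4: Silva 5, Rao 4. Silva has a majority.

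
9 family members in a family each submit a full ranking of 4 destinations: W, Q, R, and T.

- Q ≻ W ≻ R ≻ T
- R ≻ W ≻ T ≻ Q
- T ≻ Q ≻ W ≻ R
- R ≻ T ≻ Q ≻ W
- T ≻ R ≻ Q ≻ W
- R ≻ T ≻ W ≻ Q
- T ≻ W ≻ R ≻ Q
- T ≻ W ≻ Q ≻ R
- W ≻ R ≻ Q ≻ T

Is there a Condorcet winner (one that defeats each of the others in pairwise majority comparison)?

No

Head-to-head results (9 voters total):
W vs Q: W wins 5–4.
W vs R: W wins 5–4.
W vs T: T wins 6–3.
Q vs R: R wins 6–3.
Q vs T: T wins 7–2.
R vs T: R wins 5–4.
No candidate beats all others: W beats R beats T beats W, a majority cycle.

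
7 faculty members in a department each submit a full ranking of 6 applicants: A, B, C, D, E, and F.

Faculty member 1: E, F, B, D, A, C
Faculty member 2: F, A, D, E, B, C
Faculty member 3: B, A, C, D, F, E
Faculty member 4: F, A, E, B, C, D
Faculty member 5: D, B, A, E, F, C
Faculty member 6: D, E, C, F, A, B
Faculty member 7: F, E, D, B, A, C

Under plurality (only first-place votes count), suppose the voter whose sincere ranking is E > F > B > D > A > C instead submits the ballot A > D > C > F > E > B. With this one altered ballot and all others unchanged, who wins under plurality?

F

First-place totals with the altered ballot: A 1, B 1, C 0, D 2, E 0, F 3.
The winner is unchanged: still F.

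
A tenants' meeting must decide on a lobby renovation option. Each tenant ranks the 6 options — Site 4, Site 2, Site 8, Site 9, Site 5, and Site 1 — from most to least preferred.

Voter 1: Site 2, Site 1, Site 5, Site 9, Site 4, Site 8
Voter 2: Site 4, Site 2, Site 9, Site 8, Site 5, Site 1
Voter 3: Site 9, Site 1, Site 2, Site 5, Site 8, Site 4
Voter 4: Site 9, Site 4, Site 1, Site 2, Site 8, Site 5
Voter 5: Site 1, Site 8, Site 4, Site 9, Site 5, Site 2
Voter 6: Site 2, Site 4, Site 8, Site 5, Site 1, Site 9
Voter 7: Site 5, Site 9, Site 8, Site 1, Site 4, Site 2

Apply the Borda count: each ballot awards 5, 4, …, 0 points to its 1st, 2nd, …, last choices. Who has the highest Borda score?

Site 9

Borda scores:
  Site 4: 1 + 5 + 0 + 4 + 3 + 4 + 1 = 18
  Site 2: 5 + 4 + 3 + 2 + 0 + 5 + 0 = 19
  Site 8: 0 + 2 + 1 + 1 + 4 + 3 + 3 = 14
  Site 9: 2 + 3 + 5 + 5 + 2 + 0 + 4 = 21
  Site 5: 3 + 1 + 2 + 0 + 1 + 2 + 5 = 14
  Site 1: 4 + 0 + 4 + 3 + 5 + 1 + 2 = 19
Site 9 has the highest total.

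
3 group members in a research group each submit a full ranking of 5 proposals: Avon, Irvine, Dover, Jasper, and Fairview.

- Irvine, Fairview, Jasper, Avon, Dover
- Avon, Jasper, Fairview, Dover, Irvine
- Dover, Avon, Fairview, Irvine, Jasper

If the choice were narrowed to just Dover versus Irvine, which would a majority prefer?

Dover

Ballots ranking Dover above Irvine: 2.
Ballots ranking Irvine above Dover: 1.
Dover wins the head-to-head, 2–1.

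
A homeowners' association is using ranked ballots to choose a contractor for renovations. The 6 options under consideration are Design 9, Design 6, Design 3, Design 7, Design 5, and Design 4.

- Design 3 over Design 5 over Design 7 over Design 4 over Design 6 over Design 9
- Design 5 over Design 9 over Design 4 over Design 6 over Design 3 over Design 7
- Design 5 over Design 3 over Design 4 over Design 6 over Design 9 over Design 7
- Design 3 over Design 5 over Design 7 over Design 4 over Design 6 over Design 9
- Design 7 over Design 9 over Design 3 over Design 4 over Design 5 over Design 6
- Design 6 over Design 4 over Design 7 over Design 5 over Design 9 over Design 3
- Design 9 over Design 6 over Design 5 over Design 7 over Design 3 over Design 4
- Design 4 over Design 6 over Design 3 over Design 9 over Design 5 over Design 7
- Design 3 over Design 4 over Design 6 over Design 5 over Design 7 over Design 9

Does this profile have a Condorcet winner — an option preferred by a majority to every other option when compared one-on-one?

Yes

Head-to-head results (9 voters total):
Design 9 vs Design 6: Design 6 wins 6–3.
Design 9 vs Design 3: Design 3 wins 5–4.
Design 9 vs Design 7: Design 7 wins 5–4.
Design 9 vs Design 5: Design 5 wins 6–3.
Design 9 vs Design 4: Design 4 wins 6–3.
Design 6 vs Design 3: Design 3 wins 5–4.
Design 6 vs Design 7: Design 6 wins 6–3.
Design 6 vs Design 5: Design 5 wins 5–4.
Design 6 vs Design 4: Design 4 wins 7–2.
Design 3 vs Design 7: Design 3 wins 6–3.
Design 3 vs Design 5: Design 3 wins 5–4.
Design 3 vs Design 4: Design 3 wins 6–3.
Design 7 vs Design 5: Design 5 wins 7–2.
Design 7 vs Design 4: Design 4 wins 5–4.
Design 5 vs Design 4: Design 5 wins 5–4.
Design 3 beats each rival — Design 9 (5–4), Design 6 (5–4), Design 7 (6–3), Design 5 (5–4), Design 4 (6–3) — so Design 3 is the Condorcet winner.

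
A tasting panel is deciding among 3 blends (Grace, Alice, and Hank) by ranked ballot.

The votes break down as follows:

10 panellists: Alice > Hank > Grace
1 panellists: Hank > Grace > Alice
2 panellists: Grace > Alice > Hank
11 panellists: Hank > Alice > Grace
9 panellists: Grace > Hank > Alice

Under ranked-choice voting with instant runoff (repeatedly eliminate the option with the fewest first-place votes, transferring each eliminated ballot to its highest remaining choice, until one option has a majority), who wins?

Hank

Round 1: Hank 12, Grace 11, Alice 10. Alice has the fewest and is eliminated.
Round 2: Hank 22, Grace 11. Hank has a majority.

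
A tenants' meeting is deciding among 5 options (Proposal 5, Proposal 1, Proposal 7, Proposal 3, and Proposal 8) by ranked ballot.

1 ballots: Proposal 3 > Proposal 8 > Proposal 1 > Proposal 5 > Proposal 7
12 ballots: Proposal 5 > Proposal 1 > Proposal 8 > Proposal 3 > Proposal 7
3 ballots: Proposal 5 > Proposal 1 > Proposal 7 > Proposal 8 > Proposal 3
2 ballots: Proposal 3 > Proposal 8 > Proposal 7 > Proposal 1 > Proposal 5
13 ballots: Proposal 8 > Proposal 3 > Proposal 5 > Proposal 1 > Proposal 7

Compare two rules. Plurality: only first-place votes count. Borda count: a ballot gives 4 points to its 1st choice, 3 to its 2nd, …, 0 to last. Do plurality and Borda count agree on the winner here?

Plurality first-place counts: Proposal 5 15, Proposal 1 0, Proposal 7 0, Proposal 3 3, Proposal 8 13 → Proposal 5.
Borda totals: Proposal 5 87, Proposal 1 62, Proposal 7 10, Proposal 3 63, Proposal 8 88 → Proposal 8.
The two rules disagree: plurality picks Proposal 5, Borda picks Proposal 8.

No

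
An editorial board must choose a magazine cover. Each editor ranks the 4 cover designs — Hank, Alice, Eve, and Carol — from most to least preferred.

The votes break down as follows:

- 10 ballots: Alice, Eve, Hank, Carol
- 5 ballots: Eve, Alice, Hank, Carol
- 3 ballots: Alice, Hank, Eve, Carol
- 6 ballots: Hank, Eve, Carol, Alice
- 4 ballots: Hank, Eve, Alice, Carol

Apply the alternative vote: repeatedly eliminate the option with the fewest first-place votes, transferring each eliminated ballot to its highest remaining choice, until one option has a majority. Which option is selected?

Round 1: Alice 13, Hank 10, Eve 5, Carol 0. Carol has the fewest and is eliminated.
Round 2: Alice 13, Hank 10, Eve 5. Eve has the fewest and is eliminated.
Round 3: Alice 18, Hank 10. Alice has a majority.

Alice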